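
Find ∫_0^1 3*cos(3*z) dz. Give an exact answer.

Let u = 3*z, so du = 3 dz. When z = 0, u = 0; when z = 1, u = 3.
The integral becomes ∫ cos(u) du from 0 to 3, with antiderivative sin(u).
Back in z: F(z) = sin(3*z).
Then F(1) - F(0) = (sin(3)) - (0) = sin(3).

sin(3)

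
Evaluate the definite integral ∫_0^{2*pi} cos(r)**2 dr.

Use the identity cos^2(r) = (1 + cos(2*r))/2.
An antiderivative is F(r) = r/2 + sin(2*r)/4.
Then F(2*pi) - F(0) = (pi) - (0) = pi.

pi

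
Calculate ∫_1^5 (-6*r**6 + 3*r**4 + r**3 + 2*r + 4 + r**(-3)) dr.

By the power rule, an antiderivative is F(r) = -6*r**7/7 + 3*r**5/5 + r**4/4 + r**2 + 4*r - 1/(2*r**2).
Then F(5) - F(1) = (-45421639/700) - (629/140) = -11356196/175.

-11356196/175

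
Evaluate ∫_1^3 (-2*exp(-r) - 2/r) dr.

An antiderivative is F(r) = -2*log(r) + 2*exp(-r).
Then F(3) - F(1) = (-2*log(3) + 2*exp(-3)) - (2*exp(-1)) = -2*log(3) - 2*exp(-1) + 2*exp(-3).

-2*log(3) - 2*exp(-1) + 2*exp(-3)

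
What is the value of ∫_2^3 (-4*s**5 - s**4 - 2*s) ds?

By the power rule, an antiderivative is F(s) = -2*s**6/3 - s**5/5 - s**2.
Then F(3) - F(2) = (-2718/5) - (-796/15) = -7358/15.

-7358/15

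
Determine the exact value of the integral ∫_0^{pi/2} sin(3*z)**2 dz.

Use the identity sin^2(3*z) = (1 - cos(6*z))/2.
An antiderivative is F(z) = z/2 - sin(6*z)/12.
Then F(pi/2) - F(0) = (pi/4) - (0) = pi/4.

pi/4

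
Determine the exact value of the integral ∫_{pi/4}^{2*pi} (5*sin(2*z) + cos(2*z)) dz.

-3

An antiderivative is F(z) = sin(2*z)/2 - 5*cos(2*z)/2.
Then F(2*pi) - F(pi/4) = (-5/2) - (1/2) = -3.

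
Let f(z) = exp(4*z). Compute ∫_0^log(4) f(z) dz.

Let u = exp(z), so du = exp(z) dz. When z = 0, u = 1; when z = log(4), u = 4.
The integral becomes ∫ u**3 du from 1 to 4, with antiderivative u**4/4.
Back in z: F(z) = exp(4*z)/4.
Then F(log(4)) - F(0) = (64) - (1/4) = 255/4.

255/4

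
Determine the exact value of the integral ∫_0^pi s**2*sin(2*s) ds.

Integrate by parts twice (u = s^2, dv = sin(2*s) ds).
An antiderivative is F(s) = -s**2*cos(2*s)/2 + s*sin(2*s)/2 + cos(2*s)/4.
Then F(pi) - F(0) = (1/4 - pi**2/2) - (1/4) = -pi**2/2.

-pi**2/2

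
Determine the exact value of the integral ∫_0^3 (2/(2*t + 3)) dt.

log(3)

Let u = 2*t + 3, so du = 2 dt. When t = 0, u = 3; when t = 3, u = 9.
The integral becomes ∫ 1/u du from 3 to 9, with antiderivative log(u).
Back in t: F(t) = log(2*t + 3).
Then F(3) - F(0) = (log(9)) - (log(3)) = log(3).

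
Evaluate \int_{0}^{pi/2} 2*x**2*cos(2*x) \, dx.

-pi/2

Integrate by parts twice (u = x^2, dv = 2*cos(2*x) dx).
An antiderivative is F(x) = x**2*sin(2*x) + x*cos(2*x) - sin(2*x)/2.
Then F(pi/2) - F(0) = (-pi/2) - (0) = -pi/2.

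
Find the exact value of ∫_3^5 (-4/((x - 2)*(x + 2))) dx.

log(7/15)

Factor the denominator: x**2 - 4 = (x + 2)(x - 2).
Partial fractions: -4/((x - 2)*(x + 2)) = 1/(x + 2) - 1/(x - 2).
An antiderivative is F(x) = -log(x - 2) + log(x + 2).
Then F(5) - F(3) = (log(7/3)) - (log(5)) = log(7/15).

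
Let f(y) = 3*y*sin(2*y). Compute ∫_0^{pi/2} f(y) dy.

Integrate by parts once (u = y, dv = 3*sin(2*y) dy).
An antiderivative is F(y) = -3*y*cos(2*y)/2 + 3*sin(2*y)/4.
Then F(pi/2) - F(0) = (3*pi/4) - (0) = 3*pi/4.

3*pi/4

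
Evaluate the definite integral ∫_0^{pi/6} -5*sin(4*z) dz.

-15/8

An antiderivative is F(z) = 5*cos(4*z)/4.
Then F(pi/6) - F(0) = (-5/8) - (5/4) = -15/8.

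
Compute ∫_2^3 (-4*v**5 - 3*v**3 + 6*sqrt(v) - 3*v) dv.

-5995/12 - 8*sqrt(2) + 12*sqrt(3)

By the power rule, an antiderivative is F(v) = -2*v**6/3 - 3*v**4/4 + 4*v**(3/2) - 3*v**2/2.
Then F(3) - F(2) = (-2241/4 + 12*sqrt(3)) - (-182/3 + 8*sqrt(2)) = -5995/12 - 8*sqrt(2) + 12*sqrt(3).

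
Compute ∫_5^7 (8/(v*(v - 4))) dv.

-2*log(7) + 2*log(3) + 2*log(5)

Factor the denominator: v**2 - 4*v = v(v - 4).
Partial fractions: 8/(v*(v - 4)) = -2/v + 2/(v - 4).
An antiderivative is F(v) = -2*log(v) + 2*log(v - 4).
Then F(7) - F(5) = (log(9/49)) - (-log(25)) = -2*log(7) + 2*log(3) + 2*log(5).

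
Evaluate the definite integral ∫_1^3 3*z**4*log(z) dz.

-726/25 + 729*log(3)/5

Integrate by parts once (u = ln z, dv = 3*z**4 dz).
An antiderivative is F(z) = 3*z**5*(5*log(z) - 1)/25.
Then F(3) - F(1) = (-729/25 + 729*log(3)/5) - (-3/25) = -726/25 + 729*log(3)/5.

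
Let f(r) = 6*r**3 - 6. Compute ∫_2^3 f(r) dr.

183/2

By the power rule, an antiderivative is F(r) = 3*r**4/2 - 6*r.
Then F(3) - F(2) = (207/2) - (12) = 183/2.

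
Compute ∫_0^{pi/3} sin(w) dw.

An antiderivative is F(w) = -cos(w).
Then F(pi/3) - F(0) = (-1/2) - (-1) = 1/2.

1/2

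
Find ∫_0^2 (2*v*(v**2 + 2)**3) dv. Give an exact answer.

Let u = v**2 + 2, so du = 2*v dv. When v = 0, u = 2; when v = 2, u = 6.
The integral becomes ∫ u**3 du from 2 to 6, with antiderivative u**4/4.
Back in v: F(v) = (v**2 + 2)**4/4.
Then F(2) - F(0) = (324) - (4) = 320.

320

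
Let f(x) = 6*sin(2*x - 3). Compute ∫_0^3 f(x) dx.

0

Let u = 2*x - 3, so du = 2 dx. When x = 0, u = -3; when x = 3, u = 3.
The integral becomes 3·∫ sin(u) du from -3 to 3, with antiderivative -3*cos(u).
Back in x: F(x) = -3*cos(2*x - 3).
Then F(3) - F(0) = (-3*cos(3)) - (-3*cos(3)) = 0.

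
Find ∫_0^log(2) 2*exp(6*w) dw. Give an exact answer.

21

Let u = exp(w), so du = exp(w) dw. When w = 0, u = 1; when w = log(2), u = 2.
The integral becomes 2·∫ u**5 du from 1 to 2, with antiderivative u**6/3.
Back in w: F(w) = exp(6*w)/3.
Then F(log(2)) - F(0) = (64/3) - (1/3) = 21.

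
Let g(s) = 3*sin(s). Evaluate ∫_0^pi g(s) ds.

An antiderivative is F(s) = -3*cos(s).
Then F(pi) - F(0) = (3) - (-3) = 6.

6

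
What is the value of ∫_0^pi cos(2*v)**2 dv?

pi/2

Use the identity cos^2(2*v) = (1 + cos(4*v))/2.
An antiderivative is F(v) = v/2 + sin(4*v)/8.
Then F(pi) - F(0) = (pi/2) - (0) = pi/2.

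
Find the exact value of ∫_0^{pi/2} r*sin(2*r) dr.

Integrate by parts once (u = r, dv = sin(2*r) dr).
An antiderivative is F(r) = -r*cos(2*r)/2 + sin(2*r)/4.
Then F(pi/2) - F(0) = (pi/4) - (0) = pi/4.

pi/4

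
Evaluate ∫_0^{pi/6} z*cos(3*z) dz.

Integrate by parts once (u = z, dv = cos(3*z) dz).
An antiderivative is F(z) = z*sin(3*z)/3 + cos(3*z)/9.
Then F(pi/6) - F(0) = (pi/18) - (1/9) = -1/9 + pi/18.

-1/9 + pi/18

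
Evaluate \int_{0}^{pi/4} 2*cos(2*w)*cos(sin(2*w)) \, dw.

Let u = sin(2*w), so du = 2*cos(2*w) dw. When w = 0, u = 0; when w = pi/4, u = 1.
The integral becomes ∫ cos(u) du from 0 to 1, with antiderivative sin(u).
Back in w: F(w) = sin(sin(2*w)).
Then F(pi/4) - F(0) = (sin(1)) - (0) = sin(1).

sin(1)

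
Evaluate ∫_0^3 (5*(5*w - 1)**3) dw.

Let u = 5*w - 1, so du = 5 dw. When w = 0, u = -1; when w = 3, u = 14.
The integral becomes ∫ u**3 du from -1 to 14, with antiderivative u**4/4.
Back in w: F(w) = (5*w - 1)**4/4.
Then F(3) - F(0) = (9604) - (1/4) = 38415/4.

38415/4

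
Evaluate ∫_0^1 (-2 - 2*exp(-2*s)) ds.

-3 + exp(-2)

An antiderivative is F(s) = -2*s + exp(-2*s).
Then F(1) - F(0) = (-2 + exp(-2)) - (1) = -3 + exp(-2).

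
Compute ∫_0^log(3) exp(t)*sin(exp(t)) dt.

Let u = exp(t), so du = exp(t) dt. When t = 0, u = 1; when t = log(3), u = 3.
The integral becomes ∫ sin(u) du from 1 to 3, with antiderivative -cos(u).
Back in t: F(t) = -cos(exp(t)).
Then F(log(3)) - F(0) = (-cos(3)) - (-cos(1)) = cos(1) - cos(3).

cos(1) - cos(3)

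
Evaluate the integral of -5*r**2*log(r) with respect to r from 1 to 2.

Integrate by parts once (u = ln r, dv = -5*r**2 dr).
An antiderivative is F(r) = -5*r**3*(3*log(r) - 1)/9.
Then F(2) - F(1) = (40/9 - 40*log(2)/3) - (5/9) = 35/9 - 40*log(2)/3.

35/9 - 40*log(2)/3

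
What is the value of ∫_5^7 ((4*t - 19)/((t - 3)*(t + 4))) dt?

Factor the denominator: t**2 + t - 12 = (t + 4)(t - 3).
Partial fractions: (4*t - 19)/((t - 3)*(t + 4)) = 5/(t + 4) - 1/(t - 3).
An antiderivative is F(t) = -log(t - 3) + 5*log(t + 4).
Then F(7) - F(5) = (-2*log(2) + 5*log(11)) - (-log(2) + 10*log(3)) = -10*log(3) - log(2) + 5*log(11).

-10*log(3) - log(2) + 5*log(11)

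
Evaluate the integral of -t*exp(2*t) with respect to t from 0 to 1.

-exp(2)/4 - 1/4

Integrate by parts once (u = t, dv = -exp(2*t) dt).
An antiderivative is F(t) = (-2*t + 1)*exp(2*t)/4.
Then F(1) - F(0) = (-exp(2)/4) - (1/4) = -exp(2)/4 - 1/4.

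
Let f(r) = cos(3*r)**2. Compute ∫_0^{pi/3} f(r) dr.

pi/6

Use the identity cos^2(3*r) = (1 + cos(6*r))/2.
An antiderivative is F(r) = r/2 + sin(6*r)/12.
Then F(pi/3) - F(0) = (pi/6) - (0) = pi/6.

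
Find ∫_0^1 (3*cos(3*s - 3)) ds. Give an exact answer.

Let u = 3*s - 3, so du = 3 ds. When s = 0, u = -3; when s = 1, u = 0.
The integral becomes ∫ cos(u) du from -3 to 0, with antiderivative sin(u).
Back in s: F(s) = sin(3*s - 3).
Then F(1) - F(0) = (0) - (-sin(3)) = sin(3).

sin(3)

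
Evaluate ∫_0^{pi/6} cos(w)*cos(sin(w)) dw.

sin(1/2)

Let u = sin(w), so du = cos(w) dw. When w = 0, u = 0; when w = pi/6, u = 1/2.
The integral becomes ∫ cos(u) du from 0 to 1/2, with antiderivative sin(u).
Back in w: F(w) = sin(sin(w)).
Then F(pi/6) - F(0) = (sin(1/2)) - (0) = sin(1/2).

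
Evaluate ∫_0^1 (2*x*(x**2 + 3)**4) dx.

781/5

Let u = x**2 + 3, so du = 2*x dx. When x = 0, u = 3; when x = 1, u = 4.
The integral becomes ∫ u**4 du from 3 to 4, with antiderivative u**5/5.
Back in x: F(x) = (x**2 + 3)**5/5.
Then F(1) - F(0) = (1024/5) - (243/5) = 781/5.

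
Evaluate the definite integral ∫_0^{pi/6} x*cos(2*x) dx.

-1/8 + sqrt(3)*pi/24

Integrate by parts once (u = x, dv = cos(2*x) dx).
An antiderivative is F(x) = x*sin(2*x)/2 + cos(2*x)/4.
Then F(pi/6) - F(0) = (1/8 + sqrt(3)*pi/24) - (1/4) = -1/8 + sqrt(3)*pi/24.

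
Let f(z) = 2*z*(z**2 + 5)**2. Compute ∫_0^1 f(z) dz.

91/3

Let u = z**2 + 5, so du = 2*z dz. When z = 0, u = 5; when z = 1, u = 6.
The integral becomes ∫ u**2 du from 5 to 6, with antiderivative u**3/3.
Back in z: F(z) = (z**2 + 5)**3/3.
Then F(1) - F(0) = (72) - (125/3) = 91/3.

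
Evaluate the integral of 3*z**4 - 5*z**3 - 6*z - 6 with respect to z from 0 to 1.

By the power rule, an antiderivative is F(z) = 3*z**5/5 - 5*z**4/4 - 3*z**2 - 6*z.
Then F(1) - F(0) = (-193/20) - (0) = -193/20.

-193/20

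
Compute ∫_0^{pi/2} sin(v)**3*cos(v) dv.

Let u = sin(v), so du = cos(v) dv. When v = 0, u = 0; when v = pi/2, u = 1.
The integral becomes ∫ u**3 du from 0 to 1, with antiderivative u**4/4.
Back in v: F(v) = sin(v)**4/4.
Then F(pi/2) - F(0) = (1/4) - (0) = 1/4.

1/4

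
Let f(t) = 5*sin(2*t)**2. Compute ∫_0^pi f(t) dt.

5*pi/2

Use the identity sin^2(2*t) = (1 - cos(4*t))/2.
An antiderivative is F(t) = 5*t/2 - 5*sin(4*t)/8.
Then F(pi) - F(0) = (5*pi/2) - (0) = 5*pi/2.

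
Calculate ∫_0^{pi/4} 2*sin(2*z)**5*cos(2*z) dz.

Let u = sin(2*z), so du = 2*cos(2*z) dz. When z = 0, u = 0; when z = pi/4, u = 1.
The integral becomes ∫ u**5 du from 0 to 1, with antiderivative u**6/6.
Back in z: F(z) = sin(2*z)**6/6.
Then F(pi/4) - F(0) = (1/6) - (0) = 1/6.

1/6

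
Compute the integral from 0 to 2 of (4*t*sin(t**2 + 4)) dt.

Let u = t**2 + 4, so du = 2*t dt. When t = 0, u = 4; when t = 2, u = 8.
The integral becomes 2·∫ sin(u) du from 4 to 8, with antiderivative -2*cos(u).
Back in t: F(t) = -2*cos(t**2 + 4).
Then F(2) - F(0) = (-2*cos(8)) - (-2*cos(4)) = 2*cos(4) - 2*cos(8).

2*cos(4) - 2*cos(8)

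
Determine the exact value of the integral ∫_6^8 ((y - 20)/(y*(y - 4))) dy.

Factor the denominator: y**2 - 4*y = y(y - 4).
Partial fractions: (y - 20)/(y*(y - 4)) = 5/y - 4/(y - 4).
An antiderivative is F(y) = 5*log(y) - 4*log(y - 4).
Then F(8) - F(6) = (7*log(2)) - (log(2) + 5*log(3)) = -5*log(3) + 6*log(2).

-5*log(3) + 6*log(2)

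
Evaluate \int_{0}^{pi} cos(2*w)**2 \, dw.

Use the identity cos^2(2*w) = (1 + cos(4*w))/2.
An antiderivative is F(w) = w/2 + sin(4*w)/8.
Then F(pi) - F(0) = (pi/2) - (0) = pi/2.

pi/2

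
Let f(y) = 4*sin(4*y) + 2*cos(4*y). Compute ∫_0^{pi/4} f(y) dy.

An antiderivative is F(y) = sin(4*y)/2 - cos(4*y).
Then F(pi/4) - F(0) = (1) - (-1) = 2.

2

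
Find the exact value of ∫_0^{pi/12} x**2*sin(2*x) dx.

-1/4 - sqrt(3)*pi**2/576 + pi/48 + sqrt(3)/8

Integrate by parts twice (u = x^2, dv = sin(2*x) dx).
An antiderivative is F(x) = -x**2*cos(2*x)/2 + x*sin(2*x)/2 + cos(2*x)/4.
Then F(pi/12) - F(0) = (-sqrt(3)*pi**2/576 + pi/48 + sqrt(3)/8) - (1/4) = -1/4 - sqrt(3)*pi**2/576 + pi/48 + sqrt(3)/8.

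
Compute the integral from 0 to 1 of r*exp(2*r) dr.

1/4 + exp(2)/4

Integrate by parts once (u = r, dv = exp(2*r) dr).
An antiderivative is F(r) = (2*r - 1)*exp(2*r)/4.
Then F(1) - F(0) = (exp(2)/4) - (-1/4) = 1/4 + exp(2)/4.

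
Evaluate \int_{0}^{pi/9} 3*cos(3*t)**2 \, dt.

Use the identity cos^2(3*t) = (1 + cos(6*t))/2.
An antiderivative is F(t) = 3*t/2 + sin(6*t)/4.
Then F(pi/9) - F(0) = (sqrt(3)/8 + pi/6) - (0) = sqrt(3)/8 + pi/6.

sqrt(3)/8 + pi/6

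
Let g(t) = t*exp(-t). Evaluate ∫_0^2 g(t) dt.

1 - 3*exp(-2)

Integrate by parts once (u = t, dv = exp(-t) dt).
An antiderivative is F(t) = (-t - 1)*exp(-t).
Then F(2) - F(0) = (-3*exp(-2)) - (-1) = 1 - 3*exp(-2).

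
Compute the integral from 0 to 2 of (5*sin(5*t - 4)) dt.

-cos(6) + cos(4)

Let u = 5*t - 4, so du = 5 dt. When t = 0, u = -4; when t = 2, u = 6.
The integral becomes ∫ sin(u) du from -4 to 6, with antiderivative -cos(u).
Back in t: F(t) = -cos(5*t - 4).
Then F(2) - F(0) = (-cos(6)) - (-cos(4)) = -cos(6) + cos(4).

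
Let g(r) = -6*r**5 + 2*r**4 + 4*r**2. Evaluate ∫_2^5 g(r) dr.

By the power rule, an antiderivative is F(r) = -r**6 + 2*r**5/5 + 4*r**3/3.
Then F(5) - F(2) = (-42625/3) - (-608/15) = -70839/5.

-70839/5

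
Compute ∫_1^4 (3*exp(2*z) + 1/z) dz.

-3*exp(2)/2 + log(4) + 3*exp(8)/2

An antiderivative is F(z) = 3*exp(2*z)/2 + log(z).
Then F(4) - F(1) = (log(4) + 3*exp(8)/2) - (3*exp(2)/2) = -3*exp(2)/2 + log(4) + 3*exp(8)/2.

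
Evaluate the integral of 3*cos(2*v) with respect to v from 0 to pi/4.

An antiderivative is F(v) = 3*sin(2*v)/2.
Then F(pi/4) - F(0) = (3/2) - (0) = 3/2.

3/2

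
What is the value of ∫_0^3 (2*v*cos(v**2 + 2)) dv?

Let u = v**2 + 2, so du = 2*v dv. When v = 0, u = 2; when v = 3, u = 11.
The integral becomes ∫ cos(u) du from 2 to 11, with antiderivative sin(u).
Back in v: F(v) = sin(v**2 + 2).
Then F(3) - F(0) = (sin(11)) - (sin(2)) = sin(11) - sin(2).

sin(11) - sin(2)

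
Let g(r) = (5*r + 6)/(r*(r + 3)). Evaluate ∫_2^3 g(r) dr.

Factor the denominator: r**2 + 3*r = (r + 3)r.
Partial fractions: (5*r + 6)/(r*(r + 3)) = 3/(r + 3) + 2/r.
An antiderivative is F(r) = 2*log(r) + 3*log(r + 3).
Then F(3) - F(2) = (3*log(2) + 5*log(3)) - (2*log(2) + 3*log(5)) = -3*log(5) + log(2) + 5*log(3).

-3*log(5) + log(2) + 5*log(3)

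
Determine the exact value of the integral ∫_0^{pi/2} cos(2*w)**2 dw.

pi/4

Use the identity cos^2(2*w) = (1 + cos(4*w))/2.
An antiderivative is F(w) = w/2 + sin(4*w)/8.
Then F(pi/2) - F(0) = (pi/4) - (0) = pi/4.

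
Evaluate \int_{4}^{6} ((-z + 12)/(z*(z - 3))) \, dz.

log(16/3)

Factor the denominator: z**2 - 3*z = z(z - 3).
Partial fractions: (-z + 12)/(z*(z - 3)) = -4/z + 3/(z - 3).
An antiderivative is F(z) = -4*log(z) + 3*log(z - 3).
Then F(6) - F(4) = (-log(48)) - (-8*log(2)) = log(16/3).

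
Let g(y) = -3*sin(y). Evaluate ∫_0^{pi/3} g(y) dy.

An antiderivative is F(y) = 3*cos(y).
Then F(pi/3) - F(0) = (3/2) - (3) = -3/2.

-3/2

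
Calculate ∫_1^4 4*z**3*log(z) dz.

-255/4 + 512*log(2)

Integrate by parts once (u = ln z, dv = 4*z**3 dz).
An antiderivative is F(z) = z**4*(4*log(z) - 1)/4.
Then F(4) - F(1) = (-64 + 512*log(2)) - (-1/4) = -255/4 + 512*log(2).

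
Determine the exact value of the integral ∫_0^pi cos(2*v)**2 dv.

Use the identity cos^2(2*v) = (1 + cos(4*v))/2.
An antiderivative is F(v) = v/2 + sin(4*v)/8.
Then F(pi) - F(0) = (pi/2) - (0) = pi/2.

pi/2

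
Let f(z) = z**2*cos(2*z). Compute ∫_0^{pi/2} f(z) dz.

Integrate by parts twice (u = z^2, dv = cos(2*z) dz).
An antiderivative is F(z) = z**2*sin(2*z)/2 + z*cos(2*z)/2 - sin(2*z)/4.
Then F(pi/2) - F(0) = (-pi/4) - (0) = -pi/4.

-pi/4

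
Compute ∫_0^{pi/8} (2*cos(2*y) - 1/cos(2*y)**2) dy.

-1/2 + sqrt(2)/2

An antiderivative is F(y) = sin(2*y) - tan(2*y)/2.
Then F(pi/8) - F(0) = (-1/2 + sqrt(2)/2) - (0) = -1/2 + sqrt(2)/2.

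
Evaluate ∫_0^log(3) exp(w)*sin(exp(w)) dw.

cos(1) - cos(3)

Let u = exp(w), so du = exp(w) dw. When w = 0, u = 1; when w = log(3), u = 3.
The integral becomes ∫ sin(u) du from 1 to 3, with antiderivative -cos(u).
Back in w: F(w) = -cos(exp(w)).
Then F(log(3)) - F(0) = (-cos(3)) - (-cos(1)) = cos(1) - cos(3).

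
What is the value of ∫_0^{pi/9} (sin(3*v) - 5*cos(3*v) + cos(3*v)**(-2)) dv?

1/6 - sqrt(3)/2

An antiderivative is F(v) = -5*sin(3*v)/3 - cos(3*v)/3 + tan(3*v)/3.
Then F(pi/9) - F(0) = (-sqrt(3)/2 - 1/6) - (-1/3) = 1/6 - sqrt(3)/2.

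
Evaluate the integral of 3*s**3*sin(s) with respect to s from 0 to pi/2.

Integrate by parts 3 times (u = s^3, dv = 3*sin(s) ds).
An antiderivative is F(s) = -3*s**3*cos(s) + 9*s**2*sin(s) + 18*s*cos(s) - 18*sin(s).
Then F(pi/2) - F(0) = (-18 + 9*pi**2/4) - (0) = -18 + 9*pi**2/4.

-18 + 9*pi**2/4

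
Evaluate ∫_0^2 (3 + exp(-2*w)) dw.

An antiderivative is F(w) = 3*w - exp(-2*w)/2.
Then F(2) - F(0) = (6 - exp(-4)/2) - (-1/2) = 13/2 - exp(-4)/2.

13/2 - exp(-4)/2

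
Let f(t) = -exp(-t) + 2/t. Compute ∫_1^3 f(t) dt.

An antiderivative is F(t) = 2*log(t) + exp(-t).
Then F(3) - F(1) = (exp(-3) + 2*log(3)) - (exp(-1)) = -exp(-1) + exp(-3) + 2*log(3).

-exp(-1) + exp(-3) + 2*log(3)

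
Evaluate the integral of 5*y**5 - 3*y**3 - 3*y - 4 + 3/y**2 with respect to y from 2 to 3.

By the power rule, an antiderivative is F(y) = 5*y**6/6 - 3*y**4/4 - 3*y**2/2 - 4*y - 3/y.
Then F(3) - F(2) = (2081/4) - (155/6) = 5933/12.

5933/12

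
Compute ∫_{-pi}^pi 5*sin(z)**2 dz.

5*pi

Use the identity sin^2(z) = (1 - cos(2*z))/2.
An antiderivative is F(z) = 5*z/2 - 5*sin(2*z)/4.
Then F(pi) - F(-pi) = (5*pi/2) - (-5*pi/2) = 5*pi.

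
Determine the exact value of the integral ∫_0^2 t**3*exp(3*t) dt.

2/27 + 46*exp(6)/27

Integrate by parts 3 times (u = t^3, dv = exp(3*t) dt).
An antiderivative is F(t) = (9*t**3 - 9*t**2 + 6*t - 2)*exp(3*t)/27.
Then F(2) - F(0) = (46*exp(6)/27) - (-2/27) = 2/27 + 46*exp(6)/27.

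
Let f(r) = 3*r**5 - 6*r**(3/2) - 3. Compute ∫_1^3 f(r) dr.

By the power rule, an antiderivative is F(r) = r**6/2 - 12*r**(5/2)/5 - 3*r.
Then F(3) - F(1) = (711/2 - 108*sqrt(3)/5) - (-49/10) = 1802/5 - 108*sqrt(3)/5.

1802/5 - 108*sqrt(3)/5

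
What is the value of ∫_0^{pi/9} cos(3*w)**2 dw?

Use the identity cos^2(3*w) = (1 + cos(6*w))/2.
An antiderivative is F(w) = w/2 + sin(6*w)/12.
Then F(pi/9) - F(0) = (sqrt(3)/24 + pi/18) - (0) = sqrt(3)/24 + pi/18.

sqrt(3)/24 + pi/18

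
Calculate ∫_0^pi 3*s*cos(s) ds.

Integrate by parts once (u = s, dv = 3*cos(s) ds).
An antiderivative is F(s) = 3*s*sin(s) + 3*cos(s).
Then F(pi) - F(0) = (-3) - (3) = -6.

-6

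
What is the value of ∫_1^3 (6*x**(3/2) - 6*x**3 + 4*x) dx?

By the power rule, an antiderivative is F(x) = 12*x**(5/2)/5 - 3*x**4/2 + 2*x**2.
Then F(3) - F(1) = (-207/2 + 108*sqrt(3)/5) - (29/10) = -532/5 + 108*sqrt(3)/5.

-532/5 + 108*sqrt(3)/5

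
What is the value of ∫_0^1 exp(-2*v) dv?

-(1 - exp(2))*exp(-2)/2

An antiderivative is F(v) = -exp(-2*v)/2.
Then F(1) - F(0) = (-exp(-2)/2) - (-1/2) = -(1 - exp(2))*exp(-2)/2.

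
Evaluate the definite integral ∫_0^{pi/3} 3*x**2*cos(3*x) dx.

-2*pi/9

Integrate by parts twice (u = x^2, dv = 3*cos(3*x) dx).
An antiderivative is F(x) = x**2*sin(3*x) + 2*x*cos(3*x)/3 - 2*sin(3*x)/9.
Then F(pi/3) - F(0) = (-2*pi/9) - (0) = -2*pi/9.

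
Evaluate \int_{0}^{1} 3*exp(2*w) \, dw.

An antiderivative is F(w) = 3*exp(2*w)/2.
Then F(1) - F(0) = (3*exp(2)/2) - (3/2) = -3/2 + 3*exp(2)/2.

-3/2 + 3*exp(2)/2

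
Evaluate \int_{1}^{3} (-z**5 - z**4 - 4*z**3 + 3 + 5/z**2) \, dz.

By the power rule, an antiderivative is F(z) = -z**6/6 - z**5/5 - z**4 + 3*z - 5/z.
Then F(3) - F(1) = (-7313/30) - (-101/30) = -1202/5.

-1202/5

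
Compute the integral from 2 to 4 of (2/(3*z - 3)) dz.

An antiderivative is F(z) = 2*log(3*z - 3)/3.
Then F(4) - F(2) = (4*log(3)/3) - (2*log(3)/3) = 2*log(3)/3.

2*log(3)/3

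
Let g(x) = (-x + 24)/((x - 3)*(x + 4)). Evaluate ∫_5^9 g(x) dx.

Factor the denominator: x**2 + x - 12 = (x + 4)(x - 3).
Partial fractions: (-x + 24)/((x - 3)*(x + 4)) = -4/(x + 4) + 3/(x - 3).
An antiderivative is F(x) = 3*log(x - 3) - 4*log(x + 4).
Then F(9) - F(5) = (-4*log(13) + 3*log(2) + 3*log(3)) - (-8*log(3) + 3*log(2)) = -4*log(13) + 11*log(3).

-4*log(13) + 11*log(3)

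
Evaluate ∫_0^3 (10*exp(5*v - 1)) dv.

-(2 - 2*exp(15))*exp(-1)

Let u = 5*v - 1, so du = 5 dv. When v = 0, u = -1; when v = 3, u = 14.
The integral becomes 2·∫ exp(u) du from -1 to 14, with antiderivative 2*exp(u).
Back in v: F(v) = 2*exp(5*v - 1).
Then F(3) - F(0) = (2*exp(14)) - (2*exp(-1)) = -(2 - 2*exp(15))*exp(-1).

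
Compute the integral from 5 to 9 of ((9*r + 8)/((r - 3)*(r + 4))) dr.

-3*log(3) + 4*log(13)

Factor the denominator: r**2 + r - 12 = (r + 4)(r - 3).
Partial fractions: (9*r + 8)/((r - 3)*(r + 4)) = 4/(r + 4) + 5/(r - 3).
An antiderivative is F(r) = 5*log(r - 3) + 4*log(r + 4).
Then F(9) - F(5) = (5*log(2) + 5*log(3) + 4*log(13)) - (5*log(2) + 8*log(3)) = -3*log(3) + 4*log(13).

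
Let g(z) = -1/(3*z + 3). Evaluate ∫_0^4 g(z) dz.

-log(15)/3 + log(3)/3

An antiderivative is F(z) = -log(3*z + 3)/3.
Then F(4) - F(0) = (-log(15)/3) - (-log(3)/3) = -log(15)/3 + log(3)/3.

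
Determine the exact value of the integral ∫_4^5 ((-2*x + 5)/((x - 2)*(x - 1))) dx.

-7*log(2) + 4*log(3)

Factor the denominator: x**2 - 3*x + 2 = (x - 1)(x - 2).
Partial fractions: (-2*x + 5)/((x - 2)*(x - 1)) = -3/(x - 1) + 1/(x - 2).
An antiderivative is F(x) = log(x - 2) - 3*log(x - 1).
Then F(5) - F(4) = (log(3/64)) - (log(2/27)) = -7*log(2) + 4*log(3).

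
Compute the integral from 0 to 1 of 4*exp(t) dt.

An antiderivative is F(t) = 4*exp(t).
Then F(1) - F(0) = (4*E) - (4) = -4 + 4*E.

-4 + 4*E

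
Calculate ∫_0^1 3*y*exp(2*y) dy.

3/4 + 3*exp(2)/4

Integrate by parts once (u = y, dv = 3*exp(2*y) dy).
An antiderivative is F(y) = (6*y - 3)*exp(2*y)/4.
Then F(1) - F(0) = (3*exp(2)/4) - (-3/4) = 3/4 + 3*exp(2)/4.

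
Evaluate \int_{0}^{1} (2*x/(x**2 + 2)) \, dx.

Let u = x**2 + 2, so du = 2*x dx. When x = 0, u = 2; when x = 1, u = 3.
The integral becomes ∫ 1/u du from 2 to 3, with antiderivative log(u).
Back in x: F(x) = log(x**2 + 2).
Then F(1) - F(0) = (log(3)) - (log(2)) = log(3/2).

log(3/2)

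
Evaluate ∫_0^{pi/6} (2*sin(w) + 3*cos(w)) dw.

7/2 - sqrt(3)

An antiderivative is F(w) = 3*sin(w) - 2*cos(w).
Then F(pi/6) - F(0) = (3/2 - sqrt(3)) - (-2) = 7/2 - sqrt(3).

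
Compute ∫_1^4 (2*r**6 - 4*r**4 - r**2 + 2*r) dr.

134976/35

By the power rule, an antiderivative is F(r) = 2*r**7/7 - 4*r**5/5 - r**3/3 + r**2.
Then F(4) - F(1) = (404944/105) - (16/105) = 134976/35.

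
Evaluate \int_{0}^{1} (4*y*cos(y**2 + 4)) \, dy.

Let u = y**2 + 4, so du = 2*y dy. When y = 0, u = 4; when y = 1, u = 5.
The integral becomes 2·∫ cos(u) du from 4 to 5, with antiderivative 2*sin(u).
Back in y: F(y) = 2*sin(y**2 + 4).
Then F(1) - F(0) = (2*sin(5)) - (2*sin(4)) = 2*sin(5) - 2*sin(4).

2*sin(5) - 2*sin(4)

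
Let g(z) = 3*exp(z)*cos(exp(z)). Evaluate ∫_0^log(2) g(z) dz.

-3*sin(1) + 3*sin(2)

Let u = exp(z), so du = exp(z) dz. When z = 0, u = 1; when z = log(2), u = 2.
The integral becomes 3·∫ cos(u) du from 1 to 2, with antiderivative 3*sin(u).
Back in z: F(z) = 3*sin(exp(z)).
Then F(log(2)) - F(0) = (3*sin(2)) - (3*sin(1)) = -3*sin(1) + 3*sin(2).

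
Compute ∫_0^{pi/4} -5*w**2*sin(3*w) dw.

Integrate by parts twice (u = w^2, dv = -5*sin(3*w) dw).
An antiderivative is F(w) = 5*w**2*cos(3*w)/3 - 10*w*sin(3*w)/9 - 10*cos(3*w)/27.
Then F(pi/4) - F(0) = (5*sqrt(2)*(-9*pi**2 - 24*pi + 32)/864) - (-10/27) = -5*sqrt(2)*pi**2/96 - 5*sqrt(2)*pi/36 + 5*sqrt(2)/27 + 10/27.

-5*sqrt(2)*pi**2/96 - 5*sqrt(2)*pi/36 + 5*sqrt(2)/27 + 10/27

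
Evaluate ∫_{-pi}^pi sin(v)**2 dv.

Use the identity sin^2(v) = (1 - cos(2*v))/2.
An antiderivative is F(v) = v/2 - sin(2*v)/4.
Then F(pi) - F(-pi) = (pi/2) - (-pi/2) = pi.

pi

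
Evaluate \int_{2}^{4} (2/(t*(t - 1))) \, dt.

Factor the denominator: t**2 - t = t(t - 1).
Partial fractions: 2/(t*(t - 1)) = -2/t + 2/(t - 1).
An antiderivative is F(t) = -2*log(t) + 2*log(t - 1).
Then F(4) - F(2) = (log(9/16)) - (-log(4)) = log(9/4).

log(9/4)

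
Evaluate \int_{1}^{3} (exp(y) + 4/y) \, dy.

-exp(1) + log(81) + exp(3)

An antiderivative is F(y) = exp(y) + 4*log(y).
Then F(3) - F(1) = (log(81) + exp(3)) - (exp(1)) = -exp(1) + log(81) + exp(3).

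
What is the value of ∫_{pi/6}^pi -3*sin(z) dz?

An antiderivative is F(z) = 3*cos(z).
Then F(pi) - F(pi/6) = (-3) - (3*sqrt(3)/2) = -3 - 3*sqrt(3)/2.

-3 - 3*sqrt(3)/2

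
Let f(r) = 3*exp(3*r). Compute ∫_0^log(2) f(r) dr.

Let u = exp(r), so du = exp(r) dr. When r = 0, u = 1; when r = log(2), u = 2.
The integral becomes 3·∫ u**2 du from 1 to 2, with antiderivative u**3.
Back in r: F(r) = exp(3*r).
Then F(log(2)) - F(0) = (8) - (1) = 7.

7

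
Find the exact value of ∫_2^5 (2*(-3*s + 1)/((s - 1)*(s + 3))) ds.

Factor the denominator: s**2 + 2*s - 3 = (s + 3)(s - 1).
Partial fractions: 2*(-3*s + 1)/((s - 1)*(s + 3)) = -5/(s + 3) - 1/(s - 1).
An antiderivative is F(s) = -log(s - 1) - 5*log(s + 3).
Then F(5) - F(2) = (-17*log(2)) - (-5*log(5)) = -17*log(2) + 5*log(5).

-17*log(2) + 5*log(5)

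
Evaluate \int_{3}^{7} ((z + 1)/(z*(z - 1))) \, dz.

log(27/7)

Factor the denominator: z**2 - z = z(z - 1).
Partial fractions: (z + 1)/(z*(z - 1)) = -1/z + 2/(z - 1).
An antiderivative is F(z) = -log(z) + 2*log(z - 1).
Then F(7) - F(3) = (log(36/7)) - (log(4/3)) = log(27/7).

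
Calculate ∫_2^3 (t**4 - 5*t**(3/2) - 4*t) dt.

By the power rule, an antiderivative is F(t) = -2*t**(5/2) + t**5/5 - 2*t**2.
Then F(3) - F(2) = (153/5 - 18*sqrt(3)) - (-8*sqrt(2) - 8/5) = -18*sqrt(3) + 8*sqrt(2) + 161/5.

-18*sqrt(3) + 8*sqrt(2) + 161/5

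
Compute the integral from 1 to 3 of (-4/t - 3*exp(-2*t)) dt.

An antiderivative is F(t) = -4*log(t) + 3*exp(-2*t)/2.
Then F(3) - F(1) = (-4*log(3) + 3*exp(-6)/2) - (3*exp(-2)/2) = -4*log(3) - 3*exp(-2)/2 + 3*exp(-6)/2.

-4*log(3) - 3*exp(-2)/2 + 3*exp(-6)/2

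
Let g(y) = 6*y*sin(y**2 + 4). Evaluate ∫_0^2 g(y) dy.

3*cos(4) - 3*cos(8)

Let u = y**2 + 4, so du = 2*y dy. When y = 0, u = 4; when y = 2, u = 8.
The integral becomes 3·∫ sin(u) du from 4 to 8, with antiderivative -3*cos(u).
Back in y: F(y) = -3*cos(y**2 + 4).
Then F(2) - F(0) = (-3*cos(8)) - (-3*cos(4)) = 3*cos(4) - 3*cos(8).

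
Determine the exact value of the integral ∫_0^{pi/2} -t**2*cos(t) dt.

2 - pi**2/4

Integrate by parts twice (u = t^2, dv = -cos(t) dt).
An antiderivative is F(t) = -t**2*sin(t) - 2*t*cos(t) + 2*sin(t).
Then F(pi/2) - F(0) = (2 - pi**2/4) - (0) = 2 - pi**2/4.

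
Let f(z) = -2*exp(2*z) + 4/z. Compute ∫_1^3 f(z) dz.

An antiderivative is F(z) = -exp(2*z) + 4*log(z).
Then F(3) - F(1) = (-exp(6) + log(81)) - (-exp(2)) = -exp(6) + log(81) + exp(2).

-exp(6) + log(81) + exp(2)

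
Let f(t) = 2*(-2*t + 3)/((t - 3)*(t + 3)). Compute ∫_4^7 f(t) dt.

-3*log(5) - 5*log(2) + 3*log(7)

Factor the denominator: t**2 - 9 = (t + 3)(t - 3).
Partial fractions: 2*(-2*t + 3)/((t - 3)*(t + 3)) = -3/(t + 3) - 1/(t - 3).
An antiderivative is F(t) = -log(t - 3) - 3*log(t + 3).
Then F(7) - F(4) = (-3*log(5) - 5*log(2)) - (-3*log(7)) = -3*log(5) - 5*log(2) + 3*log(7).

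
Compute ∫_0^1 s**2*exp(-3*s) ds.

2/27 - 17*exp(-3)/27

Integrate by parts twice (u = s^2, dv = exp(-3*s) ds).
An antiderivative is F(s) = (-9*s**2 - 6*s - 2)*exp(-3*s)/27.
Then F(1) - F(0) = (-17*exp(-3)/27) - (-2/27) = 2/27 - 17*exp(-3)/27.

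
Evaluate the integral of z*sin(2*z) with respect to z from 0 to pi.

-pi/2

Integrate by parts once (u = z, dv = sin(2*z) dz).
An antiderivative is F(z) = -z*cos(2*z)/2 + sin(2*z)/4.
Then F(pi) - F(0) = (-pi/2) - (0) = -pi/2.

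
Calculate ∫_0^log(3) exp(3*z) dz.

26/3

Let u = exp(z), so du = exp(z) dz. When z = 0, u = 1; when z = log(3), u = 3.
The integral becomes ∫ u**2 du from 1 to 3, with antiderivative u**3/3.
Back in z: F(z) = exp(3*z)/3.
Then F(log(3)) - F(0) = (9) - (1/3) = 26/3.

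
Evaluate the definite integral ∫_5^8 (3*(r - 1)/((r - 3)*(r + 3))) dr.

-7*log(2) + log(5) + 2*log(11)

Factor the denominator: r**2 - 9 = (r + 3)(r - 3).
Partial fractions: 3*(r - 1)/((r - 3)*(r + 3)) = 2/(r + 3) + 1/(r - 3).
An antiderivative is F(r) = log(r - 3) + 2*log(r + 3).
Then F(8) - F(5) = (log(5) + 2*log(11)) - (7*log(2)) = -7*log(2) + log(5) + 2*log(11).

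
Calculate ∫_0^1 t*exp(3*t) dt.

1/9 + 2*exp(3)/9

Integrate by parts once (u = t, dv = exp(3*t) dt).
An antiderivative is F(t) = (3*t - 1)*exp(3*t)/9.
Then F(1) - F(0) = (2*exp(3)/9) - (-1/9) = 1/9 + 2*exp(3)/9.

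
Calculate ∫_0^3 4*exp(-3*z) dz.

An antiderivative is F(z) = -4*exp(-3*z)/3.
Then F(3) - F(0) = (-4*exp(-9)/3) - (-4/3) = 4/3 - 4*exp(-9)/3.

4/3 - 4*exp(-9)/3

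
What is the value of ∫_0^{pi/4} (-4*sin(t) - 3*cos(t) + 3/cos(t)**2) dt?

-1 + sqrt(2)/2

An antiderivative is F(t) = -3*sin(t) + 4*cos(t) + 3*tan(t).
Then F(pi/4) - F(0) = (sqrt(2)/2 + 3) - (4) = -1 + sqrt(2)/2.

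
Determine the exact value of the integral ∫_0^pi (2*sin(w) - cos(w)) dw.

An antiderivative is F(w) = -sin(w) - 2*cos(w).
Then F(pi) - F(0) = (2) - (-2) = 4.

4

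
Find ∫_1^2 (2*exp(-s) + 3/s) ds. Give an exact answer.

-2*exp(-2) + 2*exp(-1) + 3*log(2)

An antiderivative is F(s) = 3*log(s) - 2*exp(-s).
Then F(2) - F(1) = (-2*exp(-2) + 3*log(2)) - (-2*exp(-1)) = -2*exp(-2) + 2*exp(-1) + 3*log(2).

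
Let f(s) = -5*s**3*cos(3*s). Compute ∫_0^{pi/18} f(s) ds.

-10/27 - 5*sqrt(3)*pi**2/1944 - 5*pi**3/34992 + 5*pi/162 + 5*sqrt(3)/27

Integrate by parts 3 times (u = s^3, dv = -5*cos(3*s) ds).
An antiderivative is F(s) = -5*s**3*sin(3*s)/3 - 5*s**2*cos(3*s)/3 + 10*s*sin(3*s)/9 + 10*cos(3*s)/27.
Then F(pi/18) - F(0) = (-5*sqrt(3)*pi**2/1944 - 5*pi**3/34992 + 5*pi/162 + 5*sqrt(3)/27) - (10/27) = -10/27 - 5*sqrt(3)*pi**2/1944 - 5*pi**3/34992 + 5*pi/162 + 5*sqrt(3)/27.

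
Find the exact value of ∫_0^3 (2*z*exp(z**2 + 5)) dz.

Let u = z**2 + 5, so du = 2*z dz. When z = 0, u = 5; when z = 3, u = 14.
The integral becomes ∫ exp(u) du from 5 to 14, with antiderivative exp(u).
Back in z: F(z) = exp(z**2 + 5).
Then F(3) - F(0) = (exp(14)) - (exp(5)) = -exp(5) + exp(14).

-exp(5) + exp(14)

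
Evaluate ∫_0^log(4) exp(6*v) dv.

1365/2

Let u = exp(v), so du = exp(v) dv. When v = 0, u = 1; when v = log(4), u = 4.
The integral becomes ∫ u**5 du from 1 to 4, with antiderivative u**6/6.
Back in v: F(v) = exp(6*v)/6.
Then F(log(4)) - F(0) = (2048/3) - (1/6) = 1365/2.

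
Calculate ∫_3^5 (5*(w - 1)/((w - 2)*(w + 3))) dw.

-3*log(3) + 8*log(2)

Factor the denominator: w**2 + w - 6 = (w + 3)(w - 2).
Partial fractions: 5*(w - 1)/((w - 2)*(w + 3)) = 4/(w + 3) + 1/(w - 2).
An antiderivative is F(w) = log(w - 2) + 4*log(w + 3).
Then F(5) - F(3) = (log(3) + 12*log(2)) - (4*log(2) + 4*log(3)) = -3*log(3) + 8*log(2).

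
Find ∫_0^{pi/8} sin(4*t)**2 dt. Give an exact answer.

pi/16

Use the identity sin^2(4*t) = (1 - cos(8*t))/2.
An antiderivative is F(t) = t/2 - sin(8*t)/16.
Then F(pi/8) - F(0) = (pi/16) - (0) = pi/16.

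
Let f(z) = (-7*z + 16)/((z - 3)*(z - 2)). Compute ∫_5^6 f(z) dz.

Factor the denominator: z**2 - 5*z + 6 = (z - 2)(z - 3).
Partial fractions: (-7*z + 16)/((z - 3)*(z - 2)) = -2/(z - 2) - 5/(z - 3).
An antiderivative is F(z) = -5*log(z - 3) - 2*log(z - 2).
Then F(6) - F(5) = (-5*log(3) - 4*log(2)) - (-5*log(2) - 2*log(3)) = log(2/27).

log(2/27)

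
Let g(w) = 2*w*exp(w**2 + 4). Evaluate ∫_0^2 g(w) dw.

Let u = w**2 + 4, so du = 2*w dw. When w = 0, u = 4; when w = 2, u = 8.
The integral becomes ∫ exp(u) du from 4 to 8, with antiderivative exp(u).
Back in w: F(w) = exp(w**2 + 4).
Then F(2) - F(0) = (exp(8)) - (exp(4)) = -exp(4) + exp(8).

-exp(4) + exp(8)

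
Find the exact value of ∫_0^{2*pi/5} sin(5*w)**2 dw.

pi/5

Use the identity sin^2(5*w) = (1 - cos(10*w))/2.
An antiderivative is F(w) = w/2 - sin(10*w)/20.
Then F(2*pi/5) - F(0) = (pi/5) - (0) = pi/5.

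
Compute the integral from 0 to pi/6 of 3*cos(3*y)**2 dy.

pi/4

Use the identity cos^2(3*y) = (1 + cos(6*y))/2.
An antiderivative is F(y) = 3*y/2 + sin(6*y)/4.
Then F(pi/6) - F(0) = (pi/4) - (0) = pi/4.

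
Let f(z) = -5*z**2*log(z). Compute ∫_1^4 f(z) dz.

Integrate by parts once (u = ln z, dv = -5*z**2 dz).
An antiderivative is F(z) = -5*z**3*(3*log(z) - 1)/9.
Then F(4) - F(1) = (320/9 - 640*log(2)/3) - (5/9) = 35 - 640*log(2)/3.

35 - 640*log(2)/3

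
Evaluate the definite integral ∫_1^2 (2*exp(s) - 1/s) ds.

An antiderivative is F(s) = 2*exp(s) - log(s).
Then F(2) - F(1) = (-log(2) + 2*exp(2)) - (2*exp(1)) = -2*exp(1) - log(2) + 2*exp(2).

-2*exp(1) - log(2) + 2*exp(2)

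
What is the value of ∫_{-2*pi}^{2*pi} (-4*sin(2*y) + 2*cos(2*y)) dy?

0

An antiderivative is F(y) = sin(2*y) + 2*cos(2*y).
Then F(2*pi) - F(-2*pi) = (2) - (2) = 0.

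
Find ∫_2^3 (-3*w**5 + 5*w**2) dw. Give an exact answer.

By the power rule, an antiderivative is F(w) = -w**6/2 + 5*w**3/3.
Then F(3) - F(2) = (-639/2) - (-56/3) = -1805/6.

-1805/6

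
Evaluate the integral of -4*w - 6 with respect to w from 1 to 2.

-12

By the power rule, an antiderivative is F(w) = -2*w**2 - 6*w.
Then F(2) - F(1) = (-20) - (-8) = -12.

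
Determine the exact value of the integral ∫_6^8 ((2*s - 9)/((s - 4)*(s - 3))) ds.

-3*log(3) - log(2) + 3*log(5)

Factor the denominator: s**2 - 7*s + 12 = (s - 3)(s - 4).
Partial fractions: (2*s - 9)/((s - 4)*(s - 3)) = 3/(s - 3) - 1/(s - 4).
An antiderivative is F(s) = -log(s - 4) + 3*log(s - 3).
Then F(8) - F(6) = (-2*log(2) + 3*log(5)) - (log(27/2)) = -3*log(3) - log(2) + 3*log(5).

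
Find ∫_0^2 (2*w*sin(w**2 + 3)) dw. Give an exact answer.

cos(3) - cos(7)

Let u = w**2 + 3, so du = 2*w dw. When w = 0, u = 3; when w = 2, u = 7.
The integral becomes ∫ sin(u) du from 3 to 7, with antiderivative -cos(u).
Back in w: F(w) = -cos(w**2 + 3).
Then F(2) - F(0) = (-cos(7)) - (-cos(3)) = cos(3) - cos(7).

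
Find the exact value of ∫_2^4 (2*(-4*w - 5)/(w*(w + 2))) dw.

-3*log(3) - 2*log(2)

Factor the denominator: w**2 + 2*w = (w + 2)w.
Partial fractions: 2*(-4*w - 5)/(w*(w + 2)) = -3/(w + 2) - 5/w.
An antiderivative is F(w) = -5*log(w) - 3*log(w + 2).
Then F(4) - F(2) = (-13*log(2) - 3*log(3)) - (-11*log(2)) = -3*log(3) - 2*log(2).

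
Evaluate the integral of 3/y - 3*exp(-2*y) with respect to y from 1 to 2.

An antiderivative is F(y) = 3*log(y) + 3*exp(-2*y)/2.
Then F(2) - F(1) = (3*exp(-4)/2 + 3*log(2)) - (3*exp(-2)/2) = -3*exp(-2)/2 + 3*exp(-4)/2 + 3*log(2).

-3*exp(-2)/2 + 3*exp(-4)/2 + 3*log(2)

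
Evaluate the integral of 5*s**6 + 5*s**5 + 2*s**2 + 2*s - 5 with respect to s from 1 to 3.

By the power rule, an antiderivative is F(s) = 5*s**7/7 + 5*s**6/6 + 2*s**3/3 + s**2 - 5*s.
Then F(3) - F(1) = (30543/14) - (-25/14) = 15284/7.

15284/7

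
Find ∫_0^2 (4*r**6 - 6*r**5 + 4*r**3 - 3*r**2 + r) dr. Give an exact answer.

By the power rule, an antiderivative is F(r) = 4*r**7/7 - r**6 + r**4 - r**3 + r**2/2.
Then F(2) - F(0) = (134/7) - (0) = 134/7.

134/7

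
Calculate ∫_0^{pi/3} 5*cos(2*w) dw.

5*sqrt(3)/4

An antiderivative is F(w) = 5*sin(2*w)/2.
Then F(pi/3) - F(0) = (5*sqrt(3)/4) - (0) = 5*sqrt(3)/4.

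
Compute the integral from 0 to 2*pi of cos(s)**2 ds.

Use the identity cos^2(s) = (1 + cos(2*s))/2.
An antiderivative is F(s) = s/2 + sin(2*s)/4.
Then F(2*pi) - F(0) = (pi) - (0) = pi.

pi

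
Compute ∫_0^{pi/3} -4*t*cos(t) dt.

-2*sqrt(3)*pi/3 + 2

Integrate by parts once (u = t, dv = -4*cos(t) dt).
An antiderivative is F(t) = -4*t*sin(t) - 4*cos(t).
Then F(pi/3) - F(0) = (-2*sqrt(3)*pi/3 - 2) - (-4) = -2*sqrt(3)*pi/3 + 2.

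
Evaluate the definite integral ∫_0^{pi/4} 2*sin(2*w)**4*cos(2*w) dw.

1/5

Let u = sin(2*w), so du = 2*cos(2*w) dw. When w = 0, u = 0; when w = pi/4, u = 1.
The integral becomes ∫ u**4 du from 0 to 1, with antiderivative u**5/5.
Back in w: F(w) = sin(2*w)**5/5.
Then F(pi/4) - F(0) = (1/5) - (0) = 1/5.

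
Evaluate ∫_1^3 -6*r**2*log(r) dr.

Integrate by parts once (u = ln r, dv = -6*r**2 dr).
An antiderivative is F(r) = -2*r**3*(3*log(r) - 1)/3.
Then F(3) - F(1) = (18 - 54*log(3)) - (2/3) = 52/3 - 54*log(3).

52/3 - 54*log(3)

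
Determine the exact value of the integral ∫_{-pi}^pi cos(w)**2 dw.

pi

Use the identity cos^2(w) = (1 + cos(2*w))/2.
An antiderivative is F(w) = w/2 + sin(2*w)/4.
Then F(pi) - F(-pi) = (pi/2) - (-pi/2) = pi.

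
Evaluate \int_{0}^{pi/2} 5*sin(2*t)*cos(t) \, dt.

10/3

Use the identity sin(2*t)cos(t) = [sin(3*t) + sin(t)]/2.
An antiderivative is F(t) = -5*cos(t)/2 - 5*cos(3*t)/6.
Then F(pi/2) - F(0) = (0) - (-10/3) = 10/3.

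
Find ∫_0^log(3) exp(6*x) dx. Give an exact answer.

364/3

Let u = exp(x), so du = exp(x) dx. When x = 0, u = 1; when x = log(3), u = 3.
The integral becomes ∫ u**5 du from 1 to 3, with antiderivative u**6/6.
Back in x: F(x) = exp(6*x)/6.
Then F(log(3)) - F(0) = (243/2) - (1/6) = 364/3.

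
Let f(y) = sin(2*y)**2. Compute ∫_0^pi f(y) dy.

Use the identity sin^2(2*y) = (1 - cos(4*y))/2.
An antiderivative is F(y) = y/2 - sin(4*y)/8.
Then F(pi) - F(0) = (pi/2) - (0) = pi/2.

pi/2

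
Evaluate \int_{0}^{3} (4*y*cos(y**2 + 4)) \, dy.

Let u = y**2 + 4, so du = 2*y dy. When y = 0, u = 4; when y = 3, u = 13.
The integral becomes 2·∫ cos(u) du from 4 to 13, with antiderivative 2*sin(u).
Back in y: F(y) = 2*sin(y**2 + 4).
Then F(3) - F(0) = (2*sin(13)) - (2*sin(4)) = 2*sin(13) - 2*sin(4).

2*sin(13) - 2*sin(4)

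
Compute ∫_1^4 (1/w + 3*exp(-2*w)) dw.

-3*exp(-8)/2 + 3*exp(-2)/2 + 2*log(2)

An antiderivative is F(w) = log(w) - 3*exp(-2*w)/2.
Then F(4) - F(1) = (-3*exp(-8)/2 + 2*log(2)) - (-3*exp(-2)/2) = -3*exp(-8)/2 + 3*exp(-2)/2 + 2*log(2).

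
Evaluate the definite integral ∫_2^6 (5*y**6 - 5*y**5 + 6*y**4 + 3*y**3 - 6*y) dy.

By the power rule, an antiderivative is F(y) = 5*y**7/7 - 5*y**6/6 + 6*y**5/5 + 3*y**4/4 - 3*y**2.
Then F(6) - F(2) = (5994432/35) - (8032/105) = 17975264/105.

17975264/105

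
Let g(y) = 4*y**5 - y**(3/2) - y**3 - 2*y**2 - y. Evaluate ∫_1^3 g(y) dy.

By the power rule, an antiderivative is F(y) = 2*y**6/3 - 2*y**(5/2)/5 - y**4/4 - 2*y**3/3 - y**2/2.
Then F(3) - F(1) = (1773/4 - 18*sqrt(3)/5) - (-23/20) = 2222/5 - 18*sqrt(3)/5.

2222/5 - 18*sqrt(3)/5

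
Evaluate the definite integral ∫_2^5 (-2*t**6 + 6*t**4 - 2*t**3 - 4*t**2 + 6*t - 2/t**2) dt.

By the power rule, an antiderivative is F(t) = -2*t**7/7 + 6*t**5/5 - t**4/2 - 4*t**3/3 + 3*t**2 + 2/t.
Then F(5) - F(2) = (-3984791/210) - (-403/105) = -265599/14.

-265599/14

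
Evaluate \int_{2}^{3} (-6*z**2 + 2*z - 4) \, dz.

By the power rule, an antiderivative is F(z) = -2*z**3 + z**2 - 4*z.
Then F(3) - F(2) = (-57) - (-20) = -37.

-37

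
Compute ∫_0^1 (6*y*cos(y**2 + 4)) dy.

3*sin(5) - 3*sin(4)

Let u = y**2 + 4, so du = 2*y dy. When y = 0, u = 4; when y = 1, u = 5.
The integral becomes 3·∫ cos(u) du from 4 to 5, with antiderivative 3*sin(u).
Back in y: F(y) = 3*sin(y**2 + 4).
Then F(1) - F(0) = (3*sin(5)) - (3*sin(4)) = 3*sin(5) - 3*sin(4).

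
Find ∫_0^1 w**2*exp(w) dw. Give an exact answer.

Integrate by parts twice (u = w^2, dv = exp(w) dw).
An antiderivative is F(w) = (w**2 - 2*w + 2)*exp(w).
Then F(1) - F(0) = (E) - (2) = -2 + E.

-2 + E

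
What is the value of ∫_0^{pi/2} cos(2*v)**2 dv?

pi/4

Use the identity cos^2(2*v) = (1 + cos(4*v))/2.
An antiderivative is F(v) = v/2 + sin(4*v)/8.
Then F(pi/2) - F(0) = (pi/4) - (0) = pi/4.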